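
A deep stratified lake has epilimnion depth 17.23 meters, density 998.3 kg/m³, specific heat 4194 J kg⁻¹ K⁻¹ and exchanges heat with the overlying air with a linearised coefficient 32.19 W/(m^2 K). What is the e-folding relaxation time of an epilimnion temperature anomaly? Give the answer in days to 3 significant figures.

Areal heat capacity C = ρ c_p D = 998.3 × 4194 × 17.23 = 7.21×10^7 J m⁻² K⁻¹.
Relaxation time τ = C / λ = 7.21×10^7 / 32.19 = 2.24×10^6 s.
In days: 2.24×10^6 s / (86400 s/day) = 25.9 days.

25.9 days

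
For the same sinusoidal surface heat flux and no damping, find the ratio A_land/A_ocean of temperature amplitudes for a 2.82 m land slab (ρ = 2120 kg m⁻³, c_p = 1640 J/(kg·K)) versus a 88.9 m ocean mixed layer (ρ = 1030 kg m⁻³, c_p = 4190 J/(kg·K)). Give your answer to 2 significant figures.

39

C_ocean = 1030 × 4190 × 88.9 = 3.84×10^8 J/(m²·K).
C_land = 2120 × 1640 × 2.82 = 9.80×10^6 J/(m²·K).
Undamped amplitude ∝ 1/C, so A_land/A_ocean = C_ocean/C_land = 39.1.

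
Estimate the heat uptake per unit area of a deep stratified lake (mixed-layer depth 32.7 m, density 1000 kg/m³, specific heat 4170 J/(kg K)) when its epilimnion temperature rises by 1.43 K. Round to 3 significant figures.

Areal heat capacity C = ρ c_p D = 1000 × 4170 × 32.7 = 1.36×10^8 J m⁻² K⁻¹.
ΔQ = C ΔT = 1.36×10^8 × 1.43 = 1.95×10^8 J/m².

1.95×10^8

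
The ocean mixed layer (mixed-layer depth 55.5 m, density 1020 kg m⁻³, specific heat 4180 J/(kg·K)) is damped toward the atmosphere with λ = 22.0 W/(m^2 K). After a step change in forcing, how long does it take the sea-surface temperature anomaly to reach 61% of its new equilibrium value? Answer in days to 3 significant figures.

117 days

Areal heat capacity C = ρ c_p D = 1020 × 4180 × 55.5 = 2.37×10^8 J m⁻² K⁻¹.
τ = C / λ = 2.37×10^8 / 22.0 = 1.08×10^7 s.
Fraction reached: 1 − e^(−t/τ) = 0.61 ⇒ t = −τ ln(1 − 0.61) = τ × 0.942.
t = 1.01×10^7 s = 117 days.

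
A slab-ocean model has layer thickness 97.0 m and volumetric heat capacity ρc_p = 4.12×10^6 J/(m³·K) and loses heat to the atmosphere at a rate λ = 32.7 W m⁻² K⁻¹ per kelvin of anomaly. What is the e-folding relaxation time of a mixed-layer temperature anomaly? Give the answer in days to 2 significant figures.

140 days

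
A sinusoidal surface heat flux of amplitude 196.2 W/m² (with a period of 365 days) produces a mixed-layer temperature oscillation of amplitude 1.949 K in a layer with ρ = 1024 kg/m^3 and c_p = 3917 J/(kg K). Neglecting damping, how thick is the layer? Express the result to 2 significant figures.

130 m

ω = 2π / 3.15×10^7 s = 1.99×10^-7 s⁻¹.
Required C = F₀ / (A ω) = 196.2 / (1.949 × 1.99×10^-7) = 5.05×10^8 J/(m²·K).
D = C / (ρ c_p) = 5.05×10^8 / (1024 × 3917) = 126 m.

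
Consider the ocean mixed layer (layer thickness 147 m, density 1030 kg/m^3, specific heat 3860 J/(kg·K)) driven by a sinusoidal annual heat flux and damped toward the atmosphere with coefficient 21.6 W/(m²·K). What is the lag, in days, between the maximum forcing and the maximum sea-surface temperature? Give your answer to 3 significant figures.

80.6 days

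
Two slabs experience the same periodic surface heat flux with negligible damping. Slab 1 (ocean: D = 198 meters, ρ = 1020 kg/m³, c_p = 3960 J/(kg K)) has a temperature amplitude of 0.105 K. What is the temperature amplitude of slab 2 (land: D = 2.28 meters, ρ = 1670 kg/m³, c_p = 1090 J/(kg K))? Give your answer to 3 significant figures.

20.2 K

C_ocean = 8.00×10^8 J/(m²·K); C_land = 4.15×10^6 J/(m²·K).
A ∝ 1/C ⇒ A_land = A_ocean × C_ocean/C_land = 0.105 × 193 = 20.2 K.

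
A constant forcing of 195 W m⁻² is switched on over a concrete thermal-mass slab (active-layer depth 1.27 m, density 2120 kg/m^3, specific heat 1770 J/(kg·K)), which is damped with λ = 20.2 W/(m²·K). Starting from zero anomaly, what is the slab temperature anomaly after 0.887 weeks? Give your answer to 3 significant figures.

8.66 K

Areal heat capacity C = ρ c_p D = 2120 × 1770 × 1.27 = 4.77×10^6 J/(m^2 K).
τ = C / λ = 4.77×10^6 / 20.2 = 2.36×10^5 s.
Equilibrium anomaly ΔT_eq = F / λ = 195 / 20.2 = 9.65 K.
t = 0.887 weeks = 5.36×10^5 s, so t/τ = 2.27.
ΔT(t) = ΔT_eq (1 − e^(−t/τ)) = 9.65 × (1 − e^−2.27) = 8.66 K.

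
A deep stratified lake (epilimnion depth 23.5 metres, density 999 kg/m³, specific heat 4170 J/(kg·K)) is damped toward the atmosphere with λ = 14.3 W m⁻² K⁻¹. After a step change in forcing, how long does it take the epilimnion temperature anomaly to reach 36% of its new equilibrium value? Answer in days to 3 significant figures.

Areal heat capacity C = ρ c_p D = 999 × 4170 × 23.5 = 9.79×10^7 J/(m^2 K).
τ = C / λ = 9.79×10^7 / 14.3 = 6.85×10^6 s.
Fraction reached: 1 − e^(−t/τ) = 0.36 ⇒ t = −τ ln(1 − 0.36) = τ × 0.446.
t = 3.06×10^6 s = 35.4 days.

35.4 days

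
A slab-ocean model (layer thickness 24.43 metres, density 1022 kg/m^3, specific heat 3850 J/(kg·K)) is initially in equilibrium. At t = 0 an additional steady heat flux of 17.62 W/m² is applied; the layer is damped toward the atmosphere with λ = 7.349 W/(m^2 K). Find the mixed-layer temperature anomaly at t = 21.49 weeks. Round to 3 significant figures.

Areal heat capacity C = ρ c_p D = 1022 × 3850 × 24.43 = 9.61×10^7 J/(m^2 K).
τ = C / λ = 9.61×10^7 / 7.349 = 1.31×10^7 s.
Equilibrium anomaly ΔT_eq = F / λ = 17.62 / 7.349 = 2.40 K.
t = 21.49 weeks = 1.30×10^7 s, so t/τ = 0.994.
ΔT(t) = ΔT_eq (1 − e^(−t/τ)) = 2.40 × (1 − e^−0.994) = 1.51 K.

1.51 K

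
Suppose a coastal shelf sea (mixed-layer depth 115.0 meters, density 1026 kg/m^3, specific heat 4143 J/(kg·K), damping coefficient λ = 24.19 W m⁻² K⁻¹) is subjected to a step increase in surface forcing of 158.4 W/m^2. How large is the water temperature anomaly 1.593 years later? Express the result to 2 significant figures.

6.0 K

Areal heat capacity C = ρ c_p D = 1026 × 4143 × 115.0 = 4.89×10^8 J m⁻² K⁻¹.
τ = C / λ = 4.89×10^8 / 24.19 = 2.02×10^7 s.
Equilibrium anomaly ΔT_eq = F / λ = 158.4 / 24.19 = 6.55 K.
t = 1.593 years = 5.03×10^7 s, so t/τ = 2.49.
ΔT(t) = ΔT_eq (1 − e^(−t/τ)) = 6.55 × (1 − e^−2.49) = 6.00 K.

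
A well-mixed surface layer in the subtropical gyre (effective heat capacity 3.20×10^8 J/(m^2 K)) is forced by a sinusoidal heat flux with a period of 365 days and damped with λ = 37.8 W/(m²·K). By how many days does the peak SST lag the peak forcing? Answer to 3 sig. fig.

60.2 days

Areal heat capacity C = 3.20×10^8 J/(m^2 K) (given).
ω = 2π / 3.15×10^7 s = 1.99×10^-7 s⁻¹.
Phase lag φ = arctan(Cω/λ) = arctan(63.8/37.8) = 1.04 rad.
Time lag = φ / ω = 1.04 / 1.99×10^-7 = 5.20×10^6 s = 60.2 days.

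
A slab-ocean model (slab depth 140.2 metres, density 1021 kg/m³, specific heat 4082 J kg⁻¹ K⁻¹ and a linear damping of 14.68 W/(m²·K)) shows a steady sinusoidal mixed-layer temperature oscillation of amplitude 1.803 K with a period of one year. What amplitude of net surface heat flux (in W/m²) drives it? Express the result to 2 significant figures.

Areal heat capacity C = ρ c_p D = 1021 × 4082 × 140.2 = 5.84×10^8 J/(m²·K).
ω = 2π / 3.15×10^7 s = 1.99×10^-7 s⁻¹.
√((Cω)² + λ²) = √((116)² + 14.68²) = 117 W/(m²·K).
F₀ = A × √((Cω)²+λ²) = 1.803 × 117 = 212 W/m².

210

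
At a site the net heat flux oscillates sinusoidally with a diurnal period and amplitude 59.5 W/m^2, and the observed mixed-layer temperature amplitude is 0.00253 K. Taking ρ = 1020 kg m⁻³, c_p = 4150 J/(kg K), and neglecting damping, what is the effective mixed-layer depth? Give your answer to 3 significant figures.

ω = 2π / 86400 s = 7.27×10^-5 s⁻¹.
Required C = F₀ / (A ω) = 59.5 / (0.00253 × 7.27×10^-5) = 3.23×10^8 J/(m²·K).
D = C / (ρ c_p) = 3.23×10^8 / (1020 × 4150) = 76.4 m.

76.4 m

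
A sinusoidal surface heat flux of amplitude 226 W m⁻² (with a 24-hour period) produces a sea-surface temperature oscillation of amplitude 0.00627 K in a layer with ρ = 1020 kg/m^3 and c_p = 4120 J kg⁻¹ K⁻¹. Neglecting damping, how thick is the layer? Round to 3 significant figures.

ω = 2π / 86400 s = 7.27×10^-5 s⁻¹.
Required C = F₀ / (A ω) = 226 / (0.00627 × 7.27×10^-5) = 4.96×10^8 J/(m²·K).
D = C / (ρ c_p) = 4.96×10^8 / (1020 × 4120) = 118 m.

118 m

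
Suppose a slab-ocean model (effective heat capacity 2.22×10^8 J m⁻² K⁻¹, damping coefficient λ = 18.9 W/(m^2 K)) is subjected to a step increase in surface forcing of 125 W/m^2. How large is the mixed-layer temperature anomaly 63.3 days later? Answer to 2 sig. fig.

2.5 K

Areal heat capacity C = 2.22×10^8 J m⁻² K⁻¹ (given).
τ = C / λ = 2.22×10^8 / 18.9 = 1.17×10^7 s.
Equilibrium anomaly ΔT_eq = F / λ = 125 / 18.9 = 6.61 K.
t = 63.3 days = 5.47×10^6 s, so t/τ = 0.466.
ΔT(t) = ΔT_eq (1 − e^(−t/τ)) = 6.61 × (1 − e^−0.466) = 2.46 K.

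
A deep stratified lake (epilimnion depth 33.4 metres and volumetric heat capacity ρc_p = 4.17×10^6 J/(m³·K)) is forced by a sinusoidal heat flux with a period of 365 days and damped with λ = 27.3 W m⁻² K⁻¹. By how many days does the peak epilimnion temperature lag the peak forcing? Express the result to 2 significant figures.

46 days

Areal heat capacity C = ρc_p × D = 4.17×10^6 × 33.4 = 1.39×10^8 J/(m²·K).
ω = 2π / 3.15×10^7 s = 1.99×10^-7 s⁻¹.
Phase lag φ = arctan(Cω/λ) = arctan(27.7/27.3) = 0.794 rad.
Time lag = φ / ω = 0.794 / 1.99×10^-7 = 3.98×10^6 s = 46.1 days.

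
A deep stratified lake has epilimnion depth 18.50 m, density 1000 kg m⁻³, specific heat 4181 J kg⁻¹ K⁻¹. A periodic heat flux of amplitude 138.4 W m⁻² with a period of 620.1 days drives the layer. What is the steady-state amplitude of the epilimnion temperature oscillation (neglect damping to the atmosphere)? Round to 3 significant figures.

15.3 K

Areal heat capacity C = ρ c_p D = 1000 × 4181 × 18.50 = 7.73×10^7 J/(m^2 K).
Angular frequency ω = 2π / T = 2π / 5.36×10^7 s = 1.17×10^-7 s⁻¹.
Cω = 7.73×10^7 × 1.17×10^-7 = 9.07 W/(m²·K).
Amplitude A = F₀ / (Cω) = 138.4 / 9.07 = 15.3 K.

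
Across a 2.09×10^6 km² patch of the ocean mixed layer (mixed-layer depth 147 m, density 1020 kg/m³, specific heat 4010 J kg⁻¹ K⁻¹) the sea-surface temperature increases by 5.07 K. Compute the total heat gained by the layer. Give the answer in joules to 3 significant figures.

Areal heat capacity C = ρ c_p D = 1020 × 4010 × 147 = 6.01×10^8 J m⁻² K⁻¹.
Heat per unit area: q = C ΔT = 6.01×10^8 × 5.07 = 3.05×10^9 J/m².
Total heat: Q = q × A = 3.05×10^9 × (2.09×10^6 × 10⁶ m²) = 6.37×10^21 J.

6.37×10^21 J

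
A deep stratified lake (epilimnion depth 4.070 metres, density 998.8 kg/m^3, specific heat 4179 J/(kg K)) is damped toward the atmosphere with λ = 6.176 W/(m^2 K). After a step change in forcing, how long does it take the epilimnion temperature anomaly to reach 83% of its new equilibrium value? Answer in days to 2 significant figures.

Areal heat capacity C = ρ c_p D = 998.8 × 4179 × 4.070 = 1.70×10^7 J m⁻² K⁻¹.
τ = C / λ = 1.70×10^7 / 6.176 = 2.75×10^6 s.
Fraction reached: 1 − e^(−t/τ) = 0.83 ⇒ t = −τ ln(1 − 0.83) = τ × 1.77.
t = 4.87×10^6 s = 56.4 days.

56 days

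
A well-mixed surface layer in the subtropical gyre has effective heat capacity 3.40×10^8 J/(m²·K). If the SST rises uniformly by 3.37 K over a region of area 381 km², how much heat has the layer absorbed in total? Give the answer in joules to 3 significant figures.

4.37×10^17 J

Areal heat capacity C = 3.40×10^8 J/(m²·K) (given).
Heat per unit area: q = C ΔT = 3.40×10^8 × 3.37 = 1.15×10^9 J/m².
Total heat: Q = q × A = 1.15×10^9 × (381 × 10⁶ m²) = 4.37×10^17 J.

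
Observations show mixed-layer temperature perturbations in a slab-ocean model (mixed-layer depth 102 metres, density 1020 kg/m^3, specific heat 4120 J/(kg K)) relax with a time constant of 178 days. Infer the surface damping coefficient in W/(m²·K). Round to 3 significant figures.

27.9

Areal heat capacity C = ρ c_p D = 1020 × 4120 × 102 = 4.29×10^8 J m⁻² K⁻¹.
τ = 178 days = 1.54×10^7 s.
λ = C / τ = 4.29×10^8 / 1.54×10^7 = 27.9 W/(m²·K).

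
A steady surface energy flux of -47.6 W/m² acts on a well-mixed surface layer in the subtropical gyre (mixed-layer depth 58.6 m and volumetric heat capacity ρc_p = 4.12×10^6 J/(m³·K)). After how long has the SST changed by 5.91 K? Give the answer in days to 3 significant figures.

Areal heat capacity C = ρc_p × D = 4.12×10^6 × 58.6 = 2.41×10^8 J/(m²·K).
Time required: Δt = C ΔT / F = 2.41×10^8 × -5.91 / -47.6 = 3.00×10^7 s.
In days: 3.00×10^7 s / (86400 s/day) = 347 days.

347 days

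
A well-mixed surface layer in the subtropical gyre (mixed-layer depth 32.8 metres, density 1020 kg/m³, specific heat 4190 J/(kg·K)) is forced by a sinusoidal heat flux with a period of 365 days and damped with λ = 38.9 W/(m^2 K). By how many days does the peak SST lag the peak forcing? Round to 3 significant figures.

36.2 days

Areal heat capacity C = ρ c_p D = 1020 × 4190 × 32.8 = 1.40×10^8 J/(m^2 K).
ω = 2π / 3.15×10^7 s = 1.99×10^-7 s⁻¹.
Phase lag φ = arctan(Cω/λ) = arctan(27.9/38.9) = 0.623 rad.
Time lag = φ / ω = 0.623 / 1.99×10^-7 = 3.13×10^6 s = 36.2 days.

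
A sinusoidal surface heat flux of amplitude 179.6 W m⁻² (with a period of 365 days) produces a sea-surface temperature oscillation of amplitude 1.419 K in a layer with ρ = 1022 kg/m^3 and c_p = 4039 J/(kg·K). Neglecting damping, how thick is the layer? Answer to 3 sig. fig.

154 m

ω = 2π / 3.15×10^7 s = 1.99×10^-7 s⁻¹.
Required C = F₀ / (A ω) = 179.6 / (1.419 × 1.99×10^-7) = 6.35×10^8 J/(m²·K).
D = C / (ρ c_p) = 6.35×10^8 / (1022 × 4039) = 154 m.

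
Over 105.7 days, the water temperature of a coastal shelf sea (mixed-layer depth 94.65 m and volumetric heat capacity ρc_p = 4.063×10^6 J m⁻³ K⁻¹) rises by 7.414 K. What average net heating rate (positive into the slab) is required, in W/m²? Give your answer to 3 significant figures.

312

Areal heat capacity C = ρc_p × D = 4.063×10^6 × 94.65 = 3.85×10^8 J/(m²·K).
Required heat per unit area: Q = C ΔT = 3.85×10^8 × 7.414 = 2.85×10^9 J/m².
Flux F = Q / Δt = 2.85×10^9 / 9.13×10^6 s = 312 W/m².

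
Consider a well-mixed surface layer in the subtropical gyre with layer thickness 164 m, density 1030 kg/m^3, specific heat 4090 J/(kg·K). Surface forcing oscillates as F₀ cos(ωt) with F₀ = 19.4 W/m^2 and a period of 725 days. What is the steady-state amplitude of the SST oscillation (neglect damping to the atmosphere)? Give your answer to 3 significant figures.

0.280 K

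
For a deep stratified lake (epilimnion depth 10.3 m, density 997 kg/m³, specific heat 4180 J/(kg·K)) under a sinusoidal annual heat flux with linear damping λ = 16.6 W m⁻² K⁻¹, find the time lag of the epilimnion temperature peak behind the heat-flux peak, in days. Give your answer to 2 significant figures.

28 days

Areal heat capacity C = ρ c_p D = 997 × 4180 × 10.3 = 4.29×10^7 J/(m^2 K).
ω = 2π / 3.15×10^7 s = 1.99×10^-7 s⁻¹.
Phase lag φ = arctan(Cω/λ) = arctan(8.55/16.6) = 0.476 rad.
Time lag = φ / ω = 0.476 / 1.99×10^-7 = 2.39×10^6 s = 27.6 days.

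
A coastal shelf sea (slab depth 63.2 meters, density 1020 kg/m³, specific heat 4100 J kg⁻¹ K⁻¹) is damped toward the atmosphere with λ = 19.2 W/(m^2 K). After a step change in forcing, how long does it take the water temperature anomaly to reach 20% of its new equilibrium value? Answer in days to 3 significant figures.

35.6 days

Areal heat capacity C = ρ c_p D = 1020 × 4100 × 63.2 = 2.64×10^8 J/(m^2 K).
τ = C / λ = 2.64×10^8 / 19.2 = 1.38×10^7 s.
Fraction reached: 1 − e^(−t/τ) = 0.20 ⇒ t = −τ ln(1 − 0.20) = τ × 0.223.
t = 3.07×10^6 s = 35.6 days.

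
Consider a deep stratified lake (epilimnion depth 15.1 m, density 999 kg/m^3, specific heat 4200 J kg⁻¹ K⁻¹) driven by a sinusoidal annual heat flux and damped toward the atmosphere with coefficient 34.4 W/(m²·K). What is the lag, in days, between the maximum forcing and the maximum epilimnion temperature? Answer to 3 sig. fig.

Areal heat capacity C = ρ c_p D = 999 × 4200 × 15.1 = 6.34×10^7 J/(m^2 K).
ω = 2π / 3.15×10^7 s = 1.99×10^-7 s⁻¹.
Phase lag φ = arctan(Cω/λ) = arctan(12.6/34.4) = 0.352 rad.
Time lag = φ / ω = 0.352 / 1.99×10^-7 = 1.77×10^6 s = 20.4 days.

20.4 days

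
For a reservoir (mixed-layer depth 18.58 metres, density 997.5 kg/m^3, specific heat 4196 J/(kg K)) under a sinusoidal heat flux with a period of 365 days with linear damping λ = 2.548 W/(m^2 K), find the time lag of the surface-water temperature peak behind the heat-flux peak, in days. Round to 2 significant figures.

Areal heat capacity C = ρ c_p D = 997.5 × 4196 × 18.58 = 7.78×10^7 J/(m²·K).
ω = 2π / 3.15×10^7 s = 1.99×10^-7 s⁻¹.
Phase lag φ = arctan(Cω/λ) = arctan(15.5/2.548) = 1.41 rad.
Time lag = φ / ω = 1.41 / 1.99×10^-7 = 7.07×10^6 s = 81.8 days.

82 days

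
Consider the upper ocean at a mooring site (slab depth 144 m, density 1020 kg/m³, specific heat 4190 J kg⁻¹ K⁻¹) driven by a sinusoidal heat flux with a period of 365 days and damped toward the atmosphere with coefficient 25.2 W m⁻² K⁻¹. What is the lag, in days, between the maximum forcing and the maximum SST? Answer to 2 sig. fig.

79 days

Areal heat capacity C = ρ c_p D = 1020 × 4190 × 144 = 6.15×10^8 J/(m^2 K).
ω = 2π / 3.15×10^7 s = 1.99×10^-7 s⁻¹.
Phase lag φ = arctan(Cω/λ) = arctan(123/25.2) = 1.37 rad.
Time lag = φ / ω = 1.37 / 1.99×10^-7 = 6.87×10^6 s = 79.5 days.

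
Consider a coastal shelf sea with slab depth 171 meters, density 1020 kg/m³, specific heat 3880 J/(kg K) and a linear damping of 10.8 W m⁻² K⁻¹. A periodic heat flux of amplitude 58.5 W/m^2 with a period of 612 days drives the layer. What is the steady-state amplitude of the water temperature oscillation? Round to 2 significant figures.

0.72 K

Areal heat capacity C = ρ c_p D = 1020 × 3880 × 171 = 6.77×10^8 J/(m^2 K).
Angular frequency ω = 2π / T = 2π / 5.29×10^7 s = 1.19×10^-7 s⁻¹.
√((Cω)² + λ²) = √((80.4)² + 10.8²) = 81.1 W/(m²·K).
Amplitude A = F₀ / √((Cω)²+λ²) = 58.5 / 81.1 = 0.721 K.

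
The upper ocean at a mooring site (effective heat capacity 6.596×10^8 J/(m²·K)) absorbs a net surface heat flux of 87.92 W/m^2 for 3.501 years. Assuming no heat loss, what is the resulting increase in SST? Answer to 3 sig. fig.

Areal heat capacity C = 6.596×10^8 J/(m²·K) (given).
Net heat input Q = F Δt = 87.92 × (3.501 years × 3.156×10^7 s/year) = 9.71×10^9 J/m².
ΔT = Q / C = 9.71×10^9 / 6.60×10^8 = 14.7 K.

14.7 K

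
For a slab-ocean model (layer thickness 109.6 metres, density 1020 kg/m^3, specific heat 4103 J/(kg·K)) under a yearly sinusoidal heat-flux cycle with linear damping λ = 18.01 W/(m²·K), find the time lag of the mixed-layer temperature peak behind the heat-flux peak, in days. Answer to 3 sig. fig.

Areal heat capacity C = ρ c_p D = 1020 × 4103 × 109.6 = 4.59×10^8 J m⁻² K⁻¹.
ω = 2π / 3.15×10^7 s = 1.99×10^-7 s⁻¹.
Phase lag φ = arctan(Cω/λ) = arctan(91.4/18.01) = 1.38 rad.
Time lag = φ / ω = 1.38 / 1.99×10^-7 = 6.91×10^6 s = 79.9 days.

79.9 days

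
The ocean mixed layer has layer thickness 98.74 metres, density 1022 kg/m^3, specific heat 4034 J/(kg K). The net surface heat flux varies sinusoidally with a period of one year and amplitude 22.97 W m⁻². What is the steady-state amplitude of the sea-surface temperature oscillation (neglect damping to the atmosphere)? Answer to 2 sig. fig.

Areal heat capacity C = ρ c_p D = 1022 × 4034 × 98.74 = 4.07×10^8 J/(m^2 K).
Angular frequency ω = 2π / T = 2π / 3.15×10^7 s = 1.99×10^-7 s⁻¹.
Cω = 4.07×10^8 × 1.99×10^-7 = 81.1 W/(m²·K).
Amplitude A = F₀ / (Cω) = 22.97 / 81.1 = 0.283 K.

0.28 K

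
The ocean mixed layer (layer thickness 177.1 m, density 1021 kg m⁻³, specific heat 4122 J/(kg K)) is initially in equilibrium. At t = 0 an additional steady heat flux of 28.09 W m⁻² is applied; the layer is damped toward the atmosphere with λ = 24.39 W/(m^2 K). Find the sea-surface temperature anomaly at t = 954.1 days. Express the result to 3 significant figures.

1.07 K

Areal heat capacity C = ρ c_p D = 1021 × 4122 × 177.1 = 7.45×10^8 J/(m^2 K).
τ = C / λ = 7.45×10^8 / 24.39 = 3.06×10^7 s.
Equilibrium anomaly ΔT_eq = F / λ = 28.09 / 24.39 = 1.15 K.
t = 954.1 days = 8.24×10^7 s, so t/τ = 2.70.
ΔT(t) = ΔT_eq (1 − e^(−t/τ)) = 1.15 × (1 − e^−2.70) = 1.07 K.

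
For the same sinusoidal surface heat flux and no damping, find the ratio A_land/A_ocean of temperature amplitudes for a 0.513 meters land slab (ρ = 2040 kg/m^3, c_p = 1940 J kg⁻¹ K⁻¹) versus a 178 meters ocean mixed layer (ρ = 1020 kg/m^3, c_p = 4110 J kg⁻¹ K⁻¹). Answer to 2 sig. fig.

C_ocean = 1020 × 4110 × 178 = 7.46×10^8 J/(m²·K).
C_land = 2040 × 1940 × 0.513 = 2.03×10^6 J/(m²·K).
Undamped amplitude ∝ 1/C, so A_land/A_ocean = C_ocean/C_land = 368.

370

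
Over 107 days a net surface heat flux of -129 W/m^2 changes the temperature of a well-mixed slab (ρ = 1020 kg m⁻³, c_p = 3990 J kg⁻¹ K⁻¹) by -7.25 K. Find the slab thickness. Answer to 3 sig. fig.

40.4 m

Heat input Q = F Δt = -129 × 9.24×10^6 s = -1.19×10^9 J/m².
Required areal heat capacity C = Q / ΔT = 1.64×10^8 J/(m²·K).
Depth D = C / (ρ c_p) = 1.64×10^8 / (1020 × 3990) = 40.4 m.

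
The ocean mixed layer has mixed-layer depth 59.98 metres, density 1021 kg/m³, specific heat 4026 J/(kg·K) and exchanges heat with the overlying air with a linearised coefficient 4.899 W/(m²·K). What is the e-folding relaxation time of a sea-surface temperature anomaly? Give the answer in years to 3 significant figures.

1.59 years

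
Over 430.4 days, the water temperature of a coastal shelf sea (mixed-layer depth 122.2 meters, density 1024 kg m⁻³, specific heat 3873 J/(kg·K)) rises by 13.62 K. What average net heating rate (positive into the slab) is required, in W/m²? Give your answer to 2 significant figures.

Areal heat capacity C = ρ c_p D = 1024 × 3873 × 122.2 = 4.85×10^8 J m⁻² K⁻¹.
Required heat per unit area: Q = C ΔT = 4.85×10^8 × 13.62 = 6.60×10^9 J/m².
Flux F = Q / Δt = 6.60×10^9 / 3.72×10^7 s = 178 W/m².

180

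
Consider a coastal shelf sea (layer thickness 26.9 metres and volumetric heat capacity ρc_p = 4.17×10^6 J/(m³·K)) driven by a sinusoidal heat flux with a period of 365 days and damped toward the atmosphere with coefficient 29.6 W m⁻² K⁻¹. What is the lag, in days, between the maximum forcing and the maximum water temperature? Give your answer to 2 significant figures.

38 days

Areal heat capacity C = ρc_p × D = 4.17×10^6 × 26.9 = 1.12×10^8 J/(m²·K).
ω = 2π / 3.15×10^7 s = 1.99×10^-7 s⁻¹.
Phase lag φ = arctan(Cω/λ) = arctan(22.3/29.6) = 0.647 rad.
Time lag = φ / ω = 0.647 / 1.99×10^-7 = 3.25×10^6 s = 37.6 days.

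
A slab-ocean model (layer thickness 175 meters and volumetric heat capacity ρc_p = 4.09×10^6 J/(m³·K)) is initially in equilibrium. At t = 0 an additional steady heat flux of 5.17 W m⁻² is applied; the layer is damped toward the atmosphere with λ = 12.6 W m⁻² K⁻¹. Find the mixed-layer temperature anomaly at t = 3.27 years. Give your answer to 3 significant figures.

0.344 K

Areal heat capacity C = ρc_p × D = 4.09×10^6 × 175 = 7.16×10^8 J m⁻² K⁻¹.
τ = C / λ = 7.16×10^8 / 12.6 = 5.68×10^7 s.
Equilibrium anomaly ΔT_eq = F / λ = 5.17 / 12.6 = 0.410 K.
t = 3.27 years = 1.03×10^8 s, so t/τ = 1.82.
ΔT(t) = ΔT_eq (1 − e^(−t/τ)) = 0.410 × (1 − e^−1.82) = 0.344 K.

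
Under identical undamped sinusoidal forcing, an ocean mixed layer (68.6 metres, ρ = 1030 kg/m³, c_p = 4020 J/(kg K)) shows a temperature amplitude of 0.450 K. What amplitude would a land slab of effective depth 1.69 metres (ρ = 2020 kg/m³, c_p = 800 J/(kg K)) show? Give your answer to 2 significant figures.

47 K

C_ocean = 2.84×10^8 J/(m²·K); C_land = 2.73×10^6 J/(m²·K).
A ∝ 1/C ⇒ A_land = A_ocean × C_ocean/C_land = 0.450 × 104 = 46.8 K.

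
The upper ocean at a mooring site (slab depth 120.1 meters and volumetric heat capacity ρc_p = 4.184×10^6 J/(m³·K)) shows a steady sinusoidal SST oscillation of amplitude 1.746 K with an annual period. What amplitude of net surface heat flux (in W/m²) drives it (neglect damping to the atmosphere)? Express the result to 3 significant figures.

175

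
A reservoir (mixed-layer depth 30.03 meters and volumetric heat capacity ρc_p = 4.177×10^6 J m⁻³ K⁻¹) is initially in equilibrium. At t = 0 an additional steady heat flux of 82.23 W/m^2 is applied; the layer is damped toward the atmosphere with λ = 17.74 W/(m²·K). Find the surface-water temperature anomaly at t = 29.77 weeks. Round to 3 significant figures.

Areal heat capacity C = ρc_p × D = 4.177×10^6 × 30.03 = 1.25×10^8 J/(m²·K).
τ = C / λ = 1.25×10^8 / 17.74 = 7.07×10^6 s.
Equilibrium anomaly ΔT_eq = F / λ = 82.23 / 17.74 = 4.64 K.
t = 29.77 weeks = 1.80×10^7 s, so t/τ = 2.55.
ΔT(t) = ΔT_eq (1 − e^(−t/τ)) = 4.64 × (1 − e^−2.55) = 4.27 K.

4.27 K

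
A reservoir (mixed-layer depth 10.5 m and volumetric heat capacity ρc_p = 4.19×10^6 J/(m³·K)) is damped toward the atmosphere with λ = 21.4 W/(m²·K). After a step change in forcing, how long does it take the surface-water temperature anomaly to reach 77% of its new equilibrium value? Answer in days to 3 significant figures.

Areal heat capacity C = ρc_p × D = 4.19×10^6 × 10.5 = 4.40×10^7 J/(m^2 K).
τ = C / λ = 4.40×10^7 / 21.4 = 2.06×10^6 s.
Fraction reached: 1 − e^(−t/τ) = 0.77 ⇒ t = −τ ln(1 − 0.77) = τ × 1.47.
t = 3.02×10^6 s = 35.0 days.

35.0 days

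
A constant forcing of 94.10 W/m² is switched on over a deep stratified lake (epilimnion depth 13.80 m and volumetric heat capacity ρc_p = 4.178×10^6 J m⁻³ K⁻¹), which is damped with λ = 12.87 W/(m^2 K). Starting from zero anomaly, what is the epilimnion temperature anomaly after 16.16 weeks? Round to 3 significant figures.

Areal heat capacity C = ρc_p × D = 4.178×10^6 × 13.80 = 5.77×10^7 J/(m^2 K).
τ = C / λ = 5.77×10^7 / 12.87 = 4.48×10^6 s.
Equilibrium anomaly ΔT_eq = F / λ = 94.10 / 12.87 = 7.31 K.
t = 16.16 weeks = 9.77×10^6 s, so t/τ = 2.18.
ΔT(t) = ΔT_eq (1 − e^(−t/τ)) = 7.31 × (1 − e^−2.18) = 6.49 K.

6.49 K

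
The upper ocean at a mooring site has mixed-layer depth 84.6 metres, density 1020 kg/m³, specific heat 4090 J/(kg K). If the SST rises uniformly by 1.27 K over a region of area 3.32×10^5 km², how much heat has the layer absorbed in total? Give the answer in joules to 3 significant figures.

Areal heat capacity C = ρ c_p D = 1020 × 4090 × 84.6 = 3.53×10^8 J/(m^2 K).
Heat per unit area: q = C ΔT = 3.53×10^8 × 1.27 = 4.48×10^8 J/m².
Total heat: Q = q × A = 4.48×10^8 × (3.32×10^5 × 10⁶ m²) = 1.49×10^20 J.

1.49×10^20 J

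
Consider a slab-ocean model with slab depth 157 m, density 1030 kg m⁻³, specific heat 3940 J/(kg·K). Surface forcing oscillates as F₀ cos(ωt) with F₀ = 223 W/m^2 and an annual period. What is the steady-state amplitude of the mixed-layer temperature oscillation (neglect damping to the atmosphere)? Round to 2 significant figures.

1.8 K

Areal heat capacity C = ρ c_p D = 1030 × 3940 × 157 = 6.37×10^8 J m⁻² K⁻¹.
Angular frequency ω = 2π / T = 2π / 3.15×10^7 s = 1.99×10^-7 s⁻¹.
Cω = 6.37×10^8 × 1.99×10^-7 = 127 W/(m²·K).
Amplitude A = F₀ / (Cω) = 223 / 127 = 1.76 K.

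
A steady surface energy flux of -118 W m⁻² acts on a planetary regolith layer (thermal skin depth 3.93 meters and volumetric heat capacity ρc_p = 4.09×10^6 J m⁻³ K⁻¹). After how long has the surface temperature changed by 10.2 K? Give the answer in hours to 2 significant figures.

390 hours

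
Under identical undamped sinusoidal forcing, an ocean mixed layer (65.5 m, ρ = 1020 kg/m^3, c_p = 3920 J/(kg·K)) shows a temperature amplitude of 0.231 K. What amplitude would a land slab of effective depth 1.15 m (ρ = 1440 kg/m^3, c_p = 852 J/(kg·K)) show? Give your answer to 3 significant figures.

C_ocean = 2.62×10^8 J/(m²·K); C_land = 1.41×10^6 J/(m²·K).
A ∝ 1/C ⇒ A_land = A_ocean × C_ocean/C_land = 0.231 × 186 = 42.9 K.

42.9 K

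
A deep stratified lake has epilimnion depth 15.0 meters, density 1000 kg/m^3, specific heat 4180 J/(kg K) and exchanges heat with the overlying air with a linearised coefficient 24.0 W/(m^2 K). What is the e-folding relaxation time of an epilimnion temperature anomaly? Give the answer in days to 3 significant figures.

Areal heat capacity C = ρ c_p D = 1000 × 4180 × 15.0 = 6.27×10^7 J/(m^2 K).
Relaxation time τ = C / λ = 6.27×10^7 / 24.0 = 2.61×10^6 s.
In days: 2.61×10^6 s / (86400 s/day) = 30.2 days.

30.2 days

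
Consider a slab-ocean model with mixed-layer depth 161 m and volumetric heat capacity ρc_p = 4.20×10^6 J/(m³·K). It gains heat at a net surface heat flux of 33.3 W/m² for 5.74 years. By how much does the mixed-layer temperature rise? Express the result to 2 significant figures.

Areal heat capacity C = ρc_p × D = 4.20×10^6 × 161 = 6.76×10^8 J m⁻² K⁻¹.
Net heat input Q = F Δt = 33.3 × (5.74 years × 3.156×10^7 s/year) = 6.03×10^9 J/m².
ΔT = Q / C = 6.03×10^9 / 6.76×10^8 = 8.92 K.

8.9 K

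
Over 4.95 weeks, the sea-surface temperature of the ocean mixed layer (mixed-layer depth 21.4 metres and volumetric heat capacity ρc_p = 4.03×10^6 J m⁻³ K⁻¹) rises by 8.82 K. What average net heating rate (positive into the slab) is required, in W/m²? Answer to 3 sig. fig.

Areal heat capacity C = ρc_p × D = 4.03×10^6 × 21.4 = 8.62×10^7 J m⁻² K⁻¹.
Required heat per unit area: Q = C ΔT = 8.62×10^7 × 8.82 = 7.61×10^8 J/m².
Flux F = Q / Δt = 7.61×10^8 / 2.99×10^6 s = 254 W/m².

254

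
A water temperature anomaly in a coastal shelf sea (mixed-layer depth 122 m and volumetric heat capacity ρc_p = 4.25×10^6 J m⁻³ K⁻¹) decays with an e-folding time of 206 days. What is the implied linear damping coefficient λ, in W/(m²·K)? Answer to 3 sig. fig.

29.1

Areal heat capacity C = ρc_p × D = 4.25×10^6 × 122 = 5.18×10^8 J/(m^2 K).
τ = 206 days = 1.78×10^7 s.
λ = C / τ = 5.18×10^8 / 1.78×10^7 = 29.1 W/(m²·K).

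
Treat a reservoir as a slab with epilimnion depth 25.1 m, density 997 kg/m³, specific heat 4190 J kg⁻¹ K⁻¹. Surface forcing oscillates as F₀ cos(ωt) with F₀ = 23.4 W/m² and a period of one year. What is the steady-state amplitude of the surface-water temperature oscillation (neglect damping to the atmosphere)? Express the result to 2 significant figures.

Areal heat capacity C = ρ c_p D = 997 × 4190 × 25.1 = 1.05×10^8 J m⁻² K⁻¹.
Angular frequency ω = 2π / T = 2π / 3.15×10^7 s = 1.99×10^-7 s⁻¹.
Cω = 1.05×10^8 × 1.99×10^-7 = 20.9 W/(m²·K).
Amplitude A = F₀ / (Cω) = 23.4 / 20.9 = 1.12 K.

1.1 K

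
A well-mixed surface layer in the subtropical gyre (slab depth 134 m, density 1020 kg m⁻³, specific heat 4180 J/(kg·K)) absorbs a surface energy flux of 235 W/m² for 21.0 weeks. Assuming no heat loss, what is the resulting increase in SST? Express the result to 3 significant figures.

5.22 K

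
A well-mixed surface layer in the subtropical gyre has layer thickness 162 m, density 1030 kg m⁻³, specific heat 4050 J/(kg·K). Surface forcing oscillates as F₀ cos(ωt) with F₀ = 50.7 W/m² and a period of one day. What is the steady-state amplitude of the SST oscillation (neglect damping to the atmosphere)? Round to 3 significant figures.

0.00103 K

Areal heat capacity C = ρ c_p D = 1030 × 4050 × 162 = 6.76×10^8 J/(m^2 K).
Angular frequency ω = 2π / T = 2π / 86400 s = 7.27×10^-5 s⁻¹.
Cω = 6.76×10^8 × 7.27×10^-5 = 49100 W/(m²·K).
Amplitude A = F₀ / (Cω) = 50.7 / 49100 = 0.00103 K.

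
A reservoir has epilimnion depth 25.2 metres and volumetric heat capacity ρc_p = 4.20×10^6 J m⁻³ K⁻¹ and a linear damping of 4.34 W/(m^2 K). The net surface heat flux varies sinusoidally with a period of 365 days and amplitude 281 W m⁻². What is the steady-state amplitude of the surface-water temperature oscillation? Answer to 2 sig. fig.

Areal heat capacity C = ρc_p × D = 4.20×10^6 × 25.2 = 1.06×10^8 J m⁻² K⁻¹.
Angular frequency ω = 2π / T = 2π / 3.15×10^7 s = 1.99×10^-7 s⁻¹.
√((Cω)² + λ²) = √((21.1)² + 4.34²) = 21.5 W/(m²·K).
Amplitude A = F₀ / √((Cω)²+λ²) = 281 / 21.5 = 13.1 K.

13 K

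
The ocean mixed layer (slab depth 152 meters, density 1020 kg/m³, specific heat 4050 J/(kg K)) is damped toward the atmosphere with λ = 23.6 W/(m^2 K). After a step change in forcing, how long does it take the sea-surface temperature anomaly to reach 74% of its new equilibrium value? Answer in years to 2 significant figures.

Areal heat capacity C = ρ c_p D = 1020 × 4050 × 152 = 6.28×10^8 J/(m^2 K).
τ = C / λ = 6.28×10^8 / 23.6 = 2.66×10^7 s.
Fraction reached: 1 − e^(−t/τ) = 0.74 ⇒ t = −τ ln(1 − 0.74) = τ × 1.35.
t = 3.58×10^7 s = 1.14 years.

1.1 years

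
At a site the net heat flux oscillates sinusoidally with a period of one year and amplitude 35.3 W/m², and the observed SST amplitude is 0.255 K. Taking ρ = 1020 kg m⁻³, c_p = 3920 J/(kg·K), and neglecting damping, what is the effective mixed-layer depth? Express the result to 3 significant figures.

174 m

ω = 2π / 3.15×10^7 s = 1.99×10^-7 s⁻¹.
Required C = F₀ / (A ω) = 35.3 / (0.255 × 1.99×10^-7) = 6.95×10^8 J/(m²·K).
D = C / (ρ c_p) = 6.95×10^8 / (1020 × 3920) = 174 m.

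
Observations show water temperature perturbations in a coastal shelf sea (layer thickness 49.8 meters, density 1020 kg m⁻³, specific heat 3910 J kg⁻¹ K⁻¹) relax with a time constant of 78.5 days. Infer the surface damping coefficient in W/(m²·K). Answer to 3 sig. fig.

29.3

Areal heat capacity C = ρ c_p D = 1020 × 3910 × 49.8 = 1.99×10^8 J m⁻² K⁻¹.
τ = 78.5 days = 6.78×10^6 s.
λ = C / τ = 1.99×10^8 / 6.78×10^6 = 29.3 W/(m²·K).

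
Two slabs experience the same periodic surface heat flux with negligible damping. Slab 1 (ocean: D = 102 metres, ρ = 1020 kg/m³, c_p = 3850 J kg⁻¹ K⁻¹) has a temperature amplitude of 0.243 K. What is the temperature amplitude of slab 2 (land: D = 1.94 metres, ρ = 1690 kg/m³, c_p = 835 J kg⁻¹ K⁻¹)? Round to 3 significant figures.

C_ocean = 4.01×10^8 J/(m²·K); C_land = 2.74×10^6 J/(m²·K).
A ∝ 1/C ⇒ A_land = A_ocean × C_ocean/C_land = 0.243 × 146 = 35.6 K.

35.6 K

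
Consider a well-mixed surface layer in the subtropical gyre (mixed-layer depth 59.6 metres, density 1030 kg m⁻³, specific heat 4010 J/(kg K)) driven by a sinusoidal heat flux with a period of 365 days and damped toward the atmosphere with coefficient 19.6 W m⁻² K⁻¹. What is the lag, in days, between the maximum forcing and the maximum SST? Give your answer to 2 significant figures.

69 days

Areal heat capacity C = ρ c_p D = 1030 × 4010 × 59.6 = 2.46×10^8 J/(m^2 K).
ω = 2π / 3.15×10^7 s = 1.99×10^-7 s⁻¹.
Phase lag φ = arctan(Cω/λ) = arctan(49.0/19.6) = 1.19 rad.
Time lag = φ / ω = 1.19 / 1.99×10^-7 = 5.98×10^6 s = 69.2 days.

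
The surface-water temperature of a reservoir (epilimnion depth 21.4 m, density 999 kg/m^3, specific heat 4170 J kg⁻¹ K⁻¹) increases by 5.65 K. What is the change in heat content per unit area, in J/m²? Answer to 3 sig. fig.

5.04×10^8

Areal heat capacity C = ρ c_p D = 999 × 4170 × 21.4 = 8.91×10^7 J m⁻² K⁻¹.
ΔQ = C ΔT = 8.91×10^7 × 5.65 = 5.04×10^8 J/m².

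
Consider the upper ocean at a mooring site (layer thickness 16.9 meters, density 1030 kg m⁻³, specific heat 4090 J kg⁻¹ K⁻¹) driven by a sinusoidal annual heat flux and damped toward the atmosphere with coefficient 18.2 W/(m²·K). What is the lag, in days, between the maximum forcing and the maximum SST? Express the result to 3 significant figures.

38.5 days

Areal heat capacity C = ρ c_p D = 1030 × 4090 × 16.9 = 7.12×10^7 J/(m^2 K).
ω = 2π / 3.15×10^7 s = 1.99×10^-7 s⁻¹.
Phase lag φ = arctan(Cω/λ) = arctan(14.2/18.2) = 0.662 rad.
Time lag = φ / ω = 0.662 / 1.99×10^-7 = 3.32×10^6 s = 38.5 days.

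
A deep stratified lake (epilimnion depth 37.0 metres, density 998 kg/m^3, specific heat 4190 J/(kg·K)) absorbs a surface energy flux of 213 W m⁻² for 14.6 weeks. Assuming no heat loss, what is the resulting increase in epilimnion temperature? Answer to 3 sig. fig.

12.2 K

Areal heat capacity C = ρ c_p D = 998 × 4190 × 37.0 = 1.55×10^8 J/(m^2 K).
Net heat input Q = F Δt = 213 × (14.6 weeks × 6.048×10^5 s/week) = 1.88×10^9 J/m².
ΔT = Q / C = 1.88×10^9 / 1.55×10^8 = 12.2 K.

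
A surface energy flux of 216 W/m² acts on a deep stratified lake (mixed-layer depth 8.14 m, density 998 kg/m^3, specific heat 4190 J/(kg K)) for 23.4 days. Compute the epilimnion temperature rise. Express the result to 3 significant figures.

Areal heat capacity C = ρ c_p D = 998 × 4190 × 8.14 = 3.40×10^7 J/(m²·K).
Net heat input Q = F Δt = 216 × (23.4 days × 86400 s/day) = 4.37×10^8 J/m².
ΔT = Q / C = 4.37×10^8 / 3.40×10^7 = 12.8 K.

12.8 K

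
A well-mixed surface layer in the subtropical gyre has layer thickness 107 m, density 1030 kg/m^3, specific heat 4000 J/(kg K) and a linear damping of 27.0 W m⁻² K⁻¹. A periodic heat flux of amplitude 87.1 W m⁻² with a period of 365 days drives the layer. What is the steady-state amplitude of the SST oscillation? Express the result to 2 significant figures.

Areal heat capacity C = ρ c_p D = 1030 × 4000 × 107 = 4.41×10^8 J/(m²·K).
Angular frequency ω = 2π / T = 2π / 3.15×10^7 s = 1.99×10^-7 s⁻¹.
√((Cω)² + λ²) = √((87.8)² + 27.0²) = 91.9 W/(m²·K).
Amplitude A = F₀ / √((Cω)²+λ²) = 87.1 / 91.9 = 0.948 K.

0.95 K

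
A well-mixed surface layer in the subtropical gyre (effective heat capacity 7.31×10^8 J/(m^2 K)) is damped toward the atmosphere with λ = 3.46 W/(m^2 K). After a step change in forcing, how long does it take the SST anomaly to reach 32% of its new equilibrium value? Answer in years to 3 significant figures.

2.58 years

Areal heat capacity C = 7.31×10^8 J/(m^2 K) (given).
τ = C / λ = 7.31×10^8 / 3.46 = 2.11×10^8 s.
Fraction reached: 1 − e^(−t/τ) = 0.32 ⇒ t = −τ ln(1 − 0.32) = τ × 0.386.
t = 8.15×10^7 s = 2.58 years.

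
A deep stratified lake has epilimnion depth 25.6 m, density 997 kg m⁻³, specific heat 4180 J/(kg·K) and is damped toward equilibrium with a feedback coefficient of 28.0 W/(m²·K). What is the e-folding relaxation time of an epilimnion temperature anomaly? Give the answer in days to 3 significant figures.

Areal heat capacity C = ρ c_p D = 997 × 4180 × 25.6 = 1.07×10^8 J m⁻² K⁻¹.
Relaxation time τ = C / λ = 1.07×10^8 / 28.0 = 3.81×10^6 s.
In days: 3.81×10^6 s / (86400 s/day) = 44.1 days.

44.1 days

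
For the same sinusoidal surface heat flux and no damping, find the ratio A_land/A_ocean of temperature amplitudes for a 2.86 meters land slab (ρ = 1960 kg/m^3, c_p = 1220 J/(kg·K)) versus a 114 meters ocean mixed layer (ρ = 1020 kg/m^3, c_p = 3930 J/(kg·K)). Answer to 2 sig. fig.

C_ocean = 1020 × 3930 × 114 = 4.57×10^8 J/(m²·K).
C_land = 1960 × 1220 × 2.86 = 6.84×10^6 J/(m²·K).
Undamped amplitude ∝ 1/C, so A_land/A_ocean = C_ocean/C_land = 66.8.

67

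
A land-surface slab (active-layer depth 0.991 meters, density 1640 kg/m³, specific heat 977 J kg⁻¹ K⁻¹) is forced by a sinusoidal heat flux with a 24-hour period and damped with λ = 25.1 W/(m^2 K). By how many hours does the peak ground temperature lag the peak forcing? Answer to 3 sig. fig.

Areal heat capacity C = ρ c_p D = 1640 × 977 × 0.991 = 1.59×10^6 J/(m^2 K).
ω = 2π / 86400 s = 7.27×10^-5 s⁻¹.
Phase lag φ = arctan(Cω/λ) = arctan(115/25.1) = 1.36 rad.
Time lag = φ / ω = 1.36 / 7.27×10^-5 = 18700 s = 5.18 hours.

5.18 hours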